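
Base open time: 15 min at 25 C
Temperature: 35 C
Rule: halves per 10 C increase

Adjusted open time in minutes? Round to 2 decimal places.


Acceleration = 2^((35-25)/10) = 2.0000
Open time = 15 / 2.0000 = 7.50 min

7.50


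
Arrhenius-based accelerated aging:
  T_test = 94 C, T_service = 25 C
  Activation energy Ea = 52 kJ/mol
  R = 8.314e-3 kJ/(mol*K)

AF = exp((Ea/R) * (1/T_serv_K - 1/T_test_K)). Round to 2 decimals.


T_test_K = 367.15, T_serv_K = 298.15
AF = exp((52/8.314e-3) * (1/298.15 - 1/367.15))
= 51.54

51.54


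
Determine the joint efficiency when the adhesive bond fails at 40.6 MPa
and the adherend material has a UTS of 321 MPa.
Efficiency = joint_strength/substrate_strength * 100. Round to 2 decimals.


Joint efficiency = 40.6 / 321 * 100
= 12.65%

12.65


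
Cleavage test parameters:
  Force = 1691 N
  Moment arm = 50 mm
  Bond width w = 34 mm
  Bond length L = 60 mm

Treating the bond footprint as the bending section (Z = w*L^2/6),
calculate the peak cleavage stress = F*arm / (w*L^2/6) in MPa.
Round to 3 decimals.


M = 1691 * 50 = 84550 N*mm
Z = 34 * 60^2 / 6 = 122400 / 6 mm^3
sigma = M / Z = 6 * 84550 / 122400 = 507300 / 122400
= 4.145 MPa

4.145


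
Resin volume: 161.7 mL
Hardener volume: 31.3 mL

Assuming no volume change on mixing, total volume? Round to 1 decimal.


V_total = 161.7 + 31.3 = 193.0 mL

193.0


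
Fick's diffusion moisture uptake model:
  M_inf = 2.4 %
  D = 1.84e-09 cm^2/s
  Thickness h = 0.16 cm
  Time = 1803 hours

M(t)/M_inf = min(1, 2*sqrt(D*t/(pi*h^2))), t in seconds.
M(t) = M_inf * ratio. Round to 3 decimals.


t_sec = 1803 * 3600 = 6490800
ratio = 2*sqrt(1.84e-09*6490800/(pi*0.16^2))
= min(1, 0.770714)
= 0.770714
M(t) = 2.4 * 0.770714 = 1.850 %

1.850


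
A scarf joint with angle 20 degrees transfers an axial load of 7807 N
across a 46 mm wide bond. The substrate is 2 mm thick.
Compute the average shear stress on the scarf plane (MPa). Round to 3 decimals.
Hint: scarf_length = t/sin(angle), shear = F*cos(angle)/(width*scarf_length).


scarf_length = 2 / sin(20 deg) = 5.8476 mm
cos(20 deg) = 0.939693
shear stress = 7807 * 0.939693 / (46 * 5.8476)
= 27.273 MPa

27.273


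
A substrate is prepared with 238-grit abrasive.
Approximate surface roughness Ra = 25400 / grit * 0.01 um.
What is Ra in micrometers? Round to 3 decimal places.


Ra = 25400 / 238 * 0.01 = 1.067 um

1.067


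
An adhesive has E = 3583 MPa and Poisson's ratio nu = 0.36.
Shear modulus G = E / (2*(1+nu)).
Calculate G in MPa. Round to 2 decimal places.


G = 3583 / (2*(1+0.36))
= 3583 / 2.72
= 1317.28 MPa

1317.28


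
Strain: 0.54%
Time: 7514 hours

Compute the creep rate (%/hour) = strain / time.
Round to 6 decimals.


Creep rate = 0.54 / 7514
= 0.000072 %/h

0.000072


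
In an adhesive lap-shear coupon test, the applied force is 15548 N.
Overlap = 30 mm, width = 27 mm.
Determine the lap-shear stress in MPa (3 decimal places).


stress = F / (overlap * width)
= 15548 / (30 * 27)
= 19.195 MPa

19.195


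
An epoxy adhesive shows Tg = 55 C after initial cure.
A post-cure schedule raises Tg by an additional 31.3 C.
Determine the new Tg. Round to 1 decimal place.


New Tg = 55 + 31.3
= 86.3 C

86.3


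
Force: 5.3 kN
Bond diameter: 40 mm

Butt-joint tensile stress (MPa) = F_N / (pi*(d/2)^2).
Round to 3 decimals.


F_N = 5.3 * 1000 = 5300.0 N
A = pi*(20.0)^2 = 1256.6371 mm^2
stress = 5300.0 / 1256.6371 = 4.218 MPa

4.218


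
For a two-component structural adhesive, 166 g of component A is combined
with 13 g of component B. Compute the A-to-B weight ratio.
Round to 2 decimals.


Weight ratio A:B = 166 / 13
= 12.77

12.77


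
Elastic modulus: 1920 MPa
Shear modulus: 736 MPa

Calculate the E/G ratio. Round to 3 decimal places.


E / G = 1920 / 736 = 2.609

2.609


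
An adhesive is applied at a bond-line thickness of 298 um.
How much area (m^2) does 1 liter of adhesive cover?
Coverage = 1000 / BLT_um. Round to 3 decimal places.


Coverage = 1000 / 298 = 3.356 m^2

3.356


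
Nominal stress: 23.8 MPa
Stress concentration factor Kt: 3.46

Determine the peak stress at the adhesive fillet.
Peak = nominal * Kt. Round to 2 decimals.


Peak stress = 23.8 * 3.46
= 82.35 MPa

82.35


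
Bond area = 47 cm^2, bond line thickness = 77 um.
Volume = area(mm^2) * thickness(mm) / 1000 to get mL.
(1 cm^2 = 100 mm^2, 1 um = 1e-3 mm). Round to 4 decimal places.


area_mm2 = 47 * 100 = 4700
blt_mm = 77 * 1e-3 = 0.077
vol_mm3 = 4700 * 0.077 = 361.9
vol_mL = 361.9 / 1000 = 0.3619 mL

0.3619


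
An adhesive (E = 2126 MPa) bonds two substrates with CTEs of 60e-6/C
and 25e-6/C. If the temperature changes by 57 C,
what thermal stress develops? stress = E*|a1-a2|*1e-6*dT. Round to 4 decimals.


Stress = 2126 * |60 - 25| * 1e-6 * 57
= 4.2414 MPa

4.2414


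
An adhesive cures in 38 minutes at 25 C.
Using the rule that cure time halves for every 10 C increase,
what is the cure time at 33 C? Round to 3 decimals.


Factor = 2^((33 - 25) / 10) = 1.7411
Cure time = 38 / 1.7411
= 21.825 minutes

21.825


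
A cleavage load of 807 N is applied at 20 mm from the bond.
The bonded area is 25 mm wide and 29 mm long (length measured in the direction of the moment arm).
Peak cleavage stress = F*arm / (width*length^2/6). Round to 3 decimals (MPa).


Moment = 807 * 20 = 16140 N*mm
Section modulus = 25 * 841 / 6 = 21025 / 6 mm^3
Stress = 16140 / (21025 / 6) = 96840 / 21025
= 4.606 MPa

4.606


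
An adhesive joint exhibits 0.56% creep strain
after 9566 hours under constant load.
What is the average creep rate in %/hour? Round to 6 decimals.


Creep rate = strain / time
= 0.56 / 9566
= 0.000059 %/h

0.000059


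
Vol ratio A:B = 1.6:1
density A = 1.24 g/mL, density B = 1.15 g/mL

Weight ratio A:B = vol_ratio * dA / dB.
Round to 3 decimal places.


Weight ratio = 1.6 * 1.24 / 1.15
= 1.725

1.725


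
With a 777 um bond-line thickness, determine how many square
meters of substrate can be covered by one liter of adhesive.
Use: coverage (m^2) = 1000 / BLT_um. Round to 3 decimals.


Coverage = 1000 / 777 = 1.287 m^2

1.287


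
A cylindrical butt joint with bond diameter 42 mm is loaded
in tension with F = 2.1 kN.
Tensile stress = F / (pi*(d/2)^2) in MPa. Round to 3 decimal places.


Area = pi * (42/2)^2 = 1385.4424 mm^2
Stress = 2.1*1000 / 1385.4424
= 1.516 MPa

1.516


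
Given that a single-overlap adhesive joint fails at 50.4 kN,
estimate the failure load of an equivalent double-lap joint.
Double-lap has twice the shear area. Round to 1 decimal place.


Double-lap factor = 2
Expected load = 50.4 * 2 = 100.8 kN

100.8


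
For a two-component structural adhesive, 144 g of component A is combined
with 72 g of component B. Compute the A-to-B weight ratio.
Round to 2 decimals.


Weight ratio A:B = 144 / 72
= 2.00

2.00


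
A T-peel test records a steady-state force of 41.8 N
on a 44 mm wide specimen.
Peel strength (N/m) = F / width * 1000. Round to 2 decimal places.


Peel strength = 41.8 / 44 * 1000
= 950.00 N/m

950.00


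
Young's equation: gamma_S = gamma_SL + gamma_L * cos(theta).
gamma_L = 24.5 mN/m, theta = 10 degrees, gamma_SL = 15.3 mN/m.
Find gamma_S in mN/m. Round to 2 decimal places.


cos(10 deg) = 0.984808
gamma_S = 15.3 + 24.5 * 0.984808
= 39.43 mN/m

39.43


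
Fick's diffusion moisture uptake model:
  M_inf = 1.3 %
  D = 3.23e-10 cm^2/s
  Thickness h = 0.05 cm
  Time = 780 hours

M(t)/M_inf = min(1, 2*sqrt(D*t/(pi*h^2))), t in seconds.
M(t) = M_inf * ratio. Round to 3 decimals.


t_sec = 780 * 3600 = 2808000
ratio = 2*sqrt(3.23e-10*2808000/(pi*0.05^2))
= min(1, 0.679649)
= 0.679649
M(t) = 1.3 * 0.679649 = 0.884 %

0.884


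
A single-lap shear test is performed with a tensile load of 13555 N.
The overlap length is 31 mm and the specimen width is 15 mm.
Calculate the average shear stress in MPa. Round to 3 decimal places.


Shear stress = F / (overlap * width)
= 13555 / (31 * 15)
= 13555 / 465
= 29.151 MPa

29.151


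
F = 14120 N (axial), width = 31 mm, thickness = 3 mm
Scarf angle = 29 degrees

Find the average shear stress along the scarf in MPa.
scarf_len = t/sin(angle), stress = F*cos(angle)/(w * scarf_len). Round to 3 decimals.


scarf_len = 3/sin(29 deg) = 6.1880
cos(29 deg) = 0.874620
stress = 14120*0.874620/(31*6.1880) = 64.379 MPa

64.379


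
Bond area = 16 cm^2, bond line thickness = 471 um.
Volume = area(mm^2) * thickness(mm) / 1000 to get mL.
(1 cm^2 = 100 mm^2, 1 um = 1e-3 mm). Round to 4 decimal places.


area_mm2 = 16 * 100 = 1600
blt_mm = 471 * 1e-3 = 0.471
vol_mm3 = 1600 * 0.471 = 753.6
vol_mL = 753.6 / 1000 = 0.7536 mL

0.7536


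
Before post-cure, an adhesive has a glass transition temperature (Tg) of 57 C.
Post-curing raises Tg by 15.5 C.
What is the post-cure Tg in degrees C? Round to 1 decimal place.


Tg_post = Tg_base + delta_Tg
= 57 + 15.5
= 72.5 C

72.5


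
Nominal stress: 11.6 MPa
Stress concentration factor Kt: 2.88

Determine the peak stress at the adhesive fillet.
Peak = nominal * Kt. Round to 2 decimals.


Peak stress = 11.6 * 2.88
= 33.41 MPa

33.41


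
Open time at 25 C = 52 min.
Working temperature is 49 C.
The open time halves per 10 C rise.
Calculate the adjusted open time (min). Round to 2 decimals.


factor = 2^((49 - 25) / 10) = 5.2780
ot = 52 / 5.2780 = 9.85 min

9.85


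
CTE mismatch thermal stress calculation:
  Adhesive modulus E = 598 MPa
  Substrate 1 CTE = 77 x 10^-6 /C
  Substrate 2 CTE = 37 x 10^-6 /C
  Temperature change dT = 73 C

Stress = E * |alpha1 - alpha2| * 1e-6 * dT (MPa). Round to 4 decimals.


delta_alpha = |77 - 37| = 40 x 10^-6/C
Stress = 598 * 40e-6 * 73
= 1.7462 MPa

1.7462


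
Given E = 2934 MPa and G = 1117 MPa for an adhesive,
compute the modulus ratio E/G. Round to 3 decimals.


E/G ratio = 2934 / 1117 = 2.627

2.627


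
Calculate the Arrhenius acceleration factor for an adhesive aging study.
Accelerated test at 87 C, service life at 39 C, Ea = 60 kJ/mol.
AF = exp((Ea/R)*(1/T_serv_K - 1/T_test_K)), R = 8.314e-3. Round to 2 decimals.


T_test = 360.15 K, T_serv = 312.15 K
Ea/R = 60 / 0.008314 = 7216.74
AF = exp(7216.74 * (1/312.15 - 1/360.15))
= 21.79

21.79


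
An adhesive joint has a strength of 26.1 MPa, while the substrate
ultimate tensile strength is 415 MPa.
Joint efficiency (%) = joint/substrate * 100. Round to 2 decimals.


Efficiency = 26.1 / 415 * 100
= 6.29%

6.29


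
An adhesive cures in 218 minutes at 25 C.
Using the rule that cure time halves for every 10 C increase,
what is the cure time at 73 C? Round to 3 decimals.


Factor = 2^((73 - 25) / 10) = 27.8576
Cure time = 218 / 27.8576
= 7.826 minutes

7.826


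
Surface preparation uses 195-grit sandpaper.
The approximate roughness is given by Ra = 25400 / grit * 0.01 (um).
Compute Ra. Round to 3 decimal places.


Ra = 25400 / 195 * 0.01
= 254 / 195
= 1.303 um

1.303


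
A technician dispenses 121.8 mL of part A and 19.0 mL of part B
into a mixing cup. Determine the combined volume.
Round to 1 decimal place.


Combined volume = 121.8 + 19.0
= 140.8 mL

140.8


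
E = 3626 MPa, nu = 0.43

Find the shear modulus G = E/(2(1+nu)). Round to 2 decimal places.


G = 3626 / (2 * 1.43)
= 1267.83 MPa

1267.83


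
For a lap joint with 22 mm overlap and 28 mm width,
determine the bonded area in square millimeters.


Area = 22 * 28 = 616 mm^2

616


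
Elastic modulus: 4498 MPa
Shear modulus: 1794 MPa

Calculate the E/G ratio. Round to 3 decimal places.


E / G = 4498 / 1794 = 2.507

2.507


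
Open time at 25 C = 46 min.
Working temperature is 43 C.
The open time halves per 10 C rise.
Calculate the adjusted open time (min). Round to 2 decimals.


factor = 2^((43 - 25) / 10) = 3.4822
ot = 46 / 3.4822 = 13.21 min

13.21


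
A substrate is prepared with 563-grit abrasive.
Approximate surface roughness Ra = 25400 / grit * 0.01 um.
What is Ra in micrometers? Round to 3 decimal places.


Ra = 25400 / 563 * 0.01 = 0.451 um

0.451


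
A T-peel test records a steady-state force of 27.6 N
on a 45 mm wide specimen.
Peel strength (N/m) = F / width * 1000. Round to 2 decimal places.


Peel strength = 27.6 / 45 * 1000
= 613.33 N/m

613.33


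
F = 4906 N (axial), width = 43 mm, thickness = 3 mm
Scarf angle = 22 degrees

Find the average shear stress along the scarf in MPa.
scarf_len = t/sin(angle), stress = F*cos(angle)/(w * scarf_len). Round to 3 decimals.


scarf_len = 3/sin(22 deg) = 8.0084
cos(22 deg) = 0.927184
stress = 4906*0.927184/(43*8.0084) = 13.209 MPa

13.209


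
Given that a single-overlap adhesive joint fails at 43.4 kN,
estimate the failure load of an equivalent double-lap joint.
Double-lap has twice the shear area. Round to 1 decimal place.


Double-lap factor = 2
Expected load = 43.4 * 2 = 86.8 kN

86.8


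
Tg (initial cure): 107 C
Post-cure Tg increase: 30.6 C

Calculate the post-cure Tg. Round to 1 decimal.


Post-cure Tg = 107 + 30.6 = 137.6 C

137.6


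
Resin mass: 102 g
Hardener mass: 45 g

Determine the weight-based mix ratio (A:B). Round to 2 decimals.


Ratio = 102 / 45 = 2.27

2.27


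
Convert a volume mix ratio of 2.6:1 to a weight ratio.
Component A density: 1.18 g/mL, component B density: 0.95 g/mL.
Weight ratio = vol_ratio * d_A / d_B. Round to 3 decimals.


= 2.6 * 1.18 / 0.95 = 3.229

3.229


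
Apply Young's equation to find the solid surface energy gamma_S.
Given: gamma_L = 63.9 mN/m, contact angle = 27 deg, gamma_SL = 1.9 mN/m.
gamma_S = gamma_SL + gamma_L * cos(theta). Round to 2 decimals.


theta_rad = 27 * pi/180 = 0.471239
gamma_S = 1.9 + 63.9 * cos(0.471239)
= 58.84 mN/m

58.84


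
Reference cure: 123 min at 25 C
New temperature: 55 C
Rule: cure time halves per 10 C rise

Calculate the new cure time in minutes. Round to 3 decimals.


factor = 2^((55-25)/10) = 8.0000
t_new = 123 / 8.0000 = 15.375 min

15.375


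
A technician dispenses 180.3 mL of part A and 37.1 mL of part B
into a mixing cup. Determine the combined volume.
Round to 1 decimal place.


Combined volume = 180.3 + 37.1
= 217.4 mL

217.4


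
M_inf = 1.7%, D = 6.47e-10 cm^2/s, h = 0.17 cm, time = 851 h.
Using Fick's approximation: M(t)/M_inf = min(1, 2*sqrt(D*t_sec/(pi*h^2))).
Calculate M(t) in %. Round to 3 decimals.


t = 3063600 s
ratio = min(1, 2*sqrt(6.47e-10*3063600/(pi*0.0289)))
= 0.295511
M(t) = 1.7 * 0.295511 = 0.502%

0.502


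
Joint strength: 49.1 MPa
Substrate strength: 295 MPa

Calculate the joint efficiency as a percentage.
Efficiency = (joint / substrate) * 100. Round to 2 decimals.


Efficiency = (49.1 / 295) * 100 = 16.64%

16.64


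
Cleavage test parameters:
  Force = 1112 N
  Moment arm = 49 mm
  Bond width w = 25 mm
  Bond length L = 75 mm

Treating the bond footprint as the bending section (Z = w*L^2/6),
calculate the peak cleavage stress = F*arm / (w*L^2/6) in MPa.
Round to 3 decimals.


M = 1112 * 49 = 54488 N*mm
Z = 25 * 75^2 / 6 = 140625 / 6 mm^3
sigma = M / Z = 6 * 54488 / 140625 = 326928 / 140625
= 2.325 MPa

2.325


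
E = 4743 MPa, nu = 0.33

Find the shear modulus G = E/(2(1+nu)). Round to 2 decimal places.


G = 4743 / (2 * 1.33)
= 1783.08 MPa

1783.08


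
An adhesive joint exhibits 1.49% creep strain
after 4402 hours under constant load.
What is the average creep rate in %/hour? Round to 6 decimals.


Creep rate = strain / time
= 1.49 / 4402
= 0.000338 %/h

0.000338


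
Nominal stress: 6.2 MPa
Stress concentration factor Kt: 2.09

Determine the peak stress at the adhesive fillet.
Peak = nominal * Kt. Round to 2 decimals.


Peak stress = 6.2 * 2.09
= 12.96 MPa

12.96


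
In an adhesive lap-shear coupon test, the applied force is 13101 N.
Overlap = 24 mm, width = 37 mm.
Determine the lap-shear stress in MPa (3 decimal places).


stress = F / (overlap * width)
= 13101 / (24 * 37)
= 14.753 MPa

14.753


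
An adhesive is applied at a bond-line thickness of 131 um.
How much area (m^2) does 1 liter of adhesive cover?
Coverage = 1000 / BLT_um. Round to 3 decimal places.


Coverage = 1000 / 131 = 7.634 m^2

7.634


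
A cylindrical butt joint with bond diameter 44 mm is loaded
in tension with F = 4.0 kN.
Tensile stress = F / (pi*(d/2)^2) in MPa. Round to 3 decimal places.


Area = pi * (44/2)^2 = 1520.5308 mm^2
Stress = 4.0*1000 / 1520.5308
= 2.631 MPa

2.631


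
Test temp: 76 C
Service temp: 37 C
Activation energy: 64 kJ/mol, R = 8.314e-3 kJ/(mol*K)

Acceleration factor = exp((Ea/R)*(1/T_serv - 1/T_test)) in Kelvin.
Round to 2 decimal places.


AF = exp((64/0.008314)*(1/310.15 - 1/349.15))
= 16.00

16.00


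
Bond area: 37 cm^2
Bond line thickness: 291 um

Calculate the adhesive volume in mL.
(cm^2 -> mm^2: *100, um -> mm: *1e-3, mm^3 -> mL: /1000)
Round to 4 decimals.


V = 37*100 * 291*1e-3 / 1000
= 1.0767 mL

1.0767


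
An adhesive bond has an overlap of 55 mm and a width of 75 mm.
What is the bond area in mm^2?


Bond area = overlap * width
= 55 * 75
= 4125 mm^2

4125


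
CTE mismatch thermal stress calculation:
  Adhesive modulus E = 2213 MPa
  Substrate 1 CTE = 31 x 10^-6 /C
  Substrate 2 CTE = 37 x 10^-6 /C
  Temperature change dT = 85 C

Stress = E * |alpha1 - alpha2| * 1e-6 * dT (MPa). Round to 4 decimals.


delta_alpha = |31 - 37| = 6 x 10^-6/C
Stress = 2213 * 6e-6 * 85
= 1.1286 MPa

1.1286


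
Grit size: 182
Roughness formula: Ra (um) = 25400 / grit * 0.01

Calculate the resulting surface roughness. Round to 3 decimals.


Ra = 25400 / 182 * 0.01
= 1.396 um

1.396


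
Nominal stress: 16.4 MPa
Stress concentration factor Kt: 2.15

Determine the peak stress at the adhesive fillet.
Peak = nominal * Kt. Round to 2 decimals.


Peak stress = 16.4 * 2.15
= 35.26 MPa

35.26


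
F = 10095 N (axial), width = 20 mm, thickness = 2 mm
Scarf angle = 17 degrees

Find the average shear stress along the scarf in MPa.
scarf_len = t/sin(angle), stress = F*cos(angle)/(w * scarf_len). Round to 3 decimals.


scarf_len = 2/sin(17 deg) = 6.8406
cos(17 deg) = 0.956305
stress = 10095*0.956305/(20*6.8406) = 70.563 MPa

70.563


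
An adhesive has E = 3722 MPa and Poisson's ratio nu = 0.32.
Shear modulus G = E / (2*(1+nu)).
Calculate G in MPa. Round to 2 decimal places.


G = 3722 / (2*(1+0.32))
= 3722 / 2.64
= 1409.85 MPa

1409.85


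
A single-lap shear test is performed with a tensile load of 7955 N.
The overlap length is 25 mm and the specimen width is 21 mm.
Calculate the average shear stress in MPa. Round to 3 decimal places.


Shear stress = F / (overlap * width)
= 7955 / (25 * 21)
= 7955 / 525
= 15.152 MPa

15.152


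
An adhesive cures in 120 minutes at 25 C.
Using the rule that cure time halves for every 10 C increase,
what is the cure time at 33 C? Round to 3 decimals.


Factor = 2^((33 - 25) / 10) = 1.7411
Cure time = 120 / 1.7411
= 68.922 minutes

68.922


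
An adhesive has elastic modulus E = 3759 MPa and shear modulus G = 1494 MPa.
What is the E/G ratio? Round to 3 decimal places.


E/G = 3759 / 1494 = 2.516

2.516


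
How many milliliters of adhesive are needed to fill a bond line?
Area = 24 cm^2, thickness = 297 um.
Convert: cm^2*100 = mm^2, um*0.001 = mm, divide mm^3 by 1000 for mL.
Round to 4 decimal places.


= (24 * 100) * (297 * 0.001) / 1000
= 0.7128 mL

0.7128


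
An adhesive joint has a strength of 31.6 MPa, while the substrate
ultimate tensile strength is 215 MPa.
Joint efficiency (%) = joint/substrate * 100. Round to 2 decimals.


Efficiency = 31.6 / 215 * 100
= 14.70%

14.70


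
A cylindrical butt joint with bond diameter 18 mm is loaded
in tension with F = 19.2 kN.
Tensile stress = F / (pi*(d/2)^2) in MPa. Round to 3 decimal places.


Area = pi * (18/2)^2 = 254.4690 mm^2
Stress = 19.2*1000 / 254.4690
= 75.451 MPa

75.451


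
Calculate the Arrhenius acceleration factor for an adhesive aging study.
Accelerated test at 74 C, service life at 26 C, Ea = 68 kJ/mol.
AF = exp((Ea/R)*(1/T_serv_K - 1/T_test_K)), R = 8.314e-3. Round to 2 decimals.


T_test = 347.15 K, T_serv = 299.15 K
Ea/R = 68 / 0.008314 = 8178.98
AF = exp(8178.98 * (1/299.15 - 1/347.15))
= 43.83

43.83


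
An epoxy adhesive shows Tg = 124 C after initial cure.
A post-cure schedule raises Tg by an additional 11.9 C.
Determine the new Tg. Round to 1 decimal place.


New Tg = 124 + 11.9
= 135.9 C

135.9


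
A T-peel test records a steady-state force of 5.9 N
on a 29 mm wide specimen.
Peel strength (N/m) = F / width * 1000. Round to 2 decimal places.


Peel strength = 5.9 / 29 * 1000
= 203.45 N/m

203.45


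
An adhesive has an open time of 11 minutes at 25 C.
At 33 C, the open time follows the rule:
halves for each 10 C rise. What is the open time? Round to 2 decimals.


Factor = 2^((33-25)/10) = 1.7411
Open time = 11 / 1.7411 = 6.32 min

6.32


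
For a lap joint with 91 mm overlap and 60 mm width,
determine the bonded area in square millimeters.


Area = 91 * 60 = 5460 mm^2

5460


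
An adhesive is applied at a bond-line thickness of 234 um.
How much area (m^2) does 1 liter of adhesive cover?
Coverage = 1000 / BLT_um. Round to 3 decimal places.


Coverage = 1000 / 234 = 4.274 m^2

4.274


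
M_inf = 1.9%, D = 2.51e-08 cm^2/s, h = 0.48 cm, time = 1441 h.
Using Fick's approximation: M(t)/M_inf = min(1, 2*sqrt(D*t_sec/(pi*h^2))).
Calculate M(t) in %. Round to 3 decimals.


t = 5187600 s
ratio = min(1, 2*sqrt(2.51e-08*5187600/(pi*0.2304)))
= 0.848270
M(t) = 1.9 * 0.848270 = 1.612%

1.612


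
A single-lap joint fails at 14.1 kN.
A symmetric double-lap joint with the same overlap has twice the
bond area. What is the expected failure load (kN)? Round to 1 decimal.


Double-lap load = 2 * 14.1 = 28.2 kN

28.2


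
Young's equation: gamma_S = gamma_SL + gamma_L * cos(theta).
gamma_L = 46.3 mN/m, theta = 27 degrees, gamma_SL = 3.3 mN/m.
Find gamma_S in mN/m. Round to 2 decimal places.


cos(27 deg) = 0.891007
gamma_S = 3.3 + 46.3 * 0.891007
= 44.55 mN/m

44.55


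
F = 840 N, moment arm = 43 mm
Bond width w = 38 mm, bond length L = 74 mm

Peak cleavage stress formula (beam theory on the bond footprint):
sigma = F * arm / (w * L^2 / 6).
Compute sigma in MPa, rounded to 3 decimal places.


sigma = (840 * 43) / (38 * 5476 / 6)
= 36120 * 6 / 208088
= 216720 / 208088
= 1.041 MPa

1.041


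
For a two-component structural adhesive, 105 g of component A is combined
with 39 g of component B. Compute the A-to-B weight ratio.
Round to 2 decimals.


Weight ratio A:B = 105 / 39
= 2.69

2.69


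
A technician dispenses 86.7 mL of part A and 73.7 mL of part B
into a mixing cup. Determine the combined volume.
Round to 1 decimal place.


Combined volume = 86.7 + 73.7
= 160.4 mL

160.4


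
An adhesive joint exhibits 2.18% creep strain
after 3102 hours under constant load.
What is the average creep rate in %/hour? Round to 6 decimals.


Creep rate = strain / time
= 2.18 / 3102
= 0.000703 %/h

0.000703


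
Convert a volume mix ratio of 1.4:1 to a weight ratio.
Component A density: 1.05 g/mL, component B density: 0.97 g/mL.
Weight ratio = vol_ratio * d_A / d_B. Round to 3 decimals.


= 1.4 * 1.05 / 0.97 = 1.515

1.515


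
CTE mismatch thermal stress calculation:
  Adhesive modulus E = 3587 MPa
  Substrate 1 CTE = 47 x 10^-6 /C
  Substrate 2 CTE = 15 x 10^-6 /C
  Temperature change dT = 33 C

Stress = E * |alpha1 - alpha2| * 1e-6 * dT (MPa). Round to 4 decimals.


delta_alpha = |47 - 15| = 32 x 10^-6/C
Stress = 3587 * 32e-6 * 33
= 3.7879 MPa

3.7879


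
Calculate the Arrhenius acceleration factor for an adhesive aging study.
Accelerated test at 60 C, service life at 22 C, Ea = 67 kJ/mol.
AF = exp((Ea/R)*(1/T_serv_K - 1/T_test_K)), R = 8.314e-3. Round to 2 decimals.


T_test = 333.15 K, T_serv = 295.15 K
Ea/R = 67 / 0.008314 = 8058.70
AF = exp(8058.70 * (1/295.15 - 1/333.15))
= 22.52

22.52


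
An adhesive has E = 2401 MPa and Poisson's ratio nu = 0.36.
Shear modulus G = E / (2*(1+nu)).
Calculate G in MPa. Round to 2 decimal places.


G = 2401 / (2*(1+0.36))
= 2401 / 2.72
= 882.72 MPa

882.72


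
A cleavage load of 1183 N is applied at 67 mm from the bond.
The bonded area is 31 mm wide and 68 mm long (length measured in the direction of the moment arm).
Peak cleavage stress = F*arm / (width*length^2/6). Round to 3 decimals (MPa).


Moment = 1183 * 67 = 79261 N*mm
Section modulus = 31 * 4624 / 6 = 143344 / 6 mm^3
Stress = 79261 / (143344 / 6) = 475566 / 143344
= 3.318 MPa

3.318


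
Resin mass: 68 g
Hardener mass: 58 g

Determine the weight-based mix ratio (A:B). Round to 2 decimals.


Ratio = 68 / 58 = 1.17

1.17


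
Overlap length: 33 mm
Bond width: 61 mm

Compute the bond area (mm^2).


Bond area = 33 * 61 = 2013 mm^2

2013


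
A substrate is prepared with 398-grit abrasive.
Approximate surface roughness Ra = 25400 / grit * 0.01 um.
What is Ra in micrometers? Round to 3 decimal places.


Ra = 25400 / 398 * 0.01 = 0.638 um

0.638


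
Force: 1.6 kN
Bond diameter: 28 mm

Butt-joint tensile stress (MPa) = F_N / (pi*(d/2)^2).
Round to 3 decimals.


F_N = 1.6 * 1000 = 1600.0 N
A = pi*(14.0)^2 = 615.7522 mm^2
stress = 1600.0 / 615.7522 = 2.598 MPa

2.598


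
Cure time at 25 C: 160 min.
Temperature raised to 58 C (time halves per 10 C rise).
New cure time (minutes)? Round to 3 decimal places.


Acceleration factor = 2^(33/10) = 9.8492
New time = 160 / 9.8492 = 16.245 min

16.245


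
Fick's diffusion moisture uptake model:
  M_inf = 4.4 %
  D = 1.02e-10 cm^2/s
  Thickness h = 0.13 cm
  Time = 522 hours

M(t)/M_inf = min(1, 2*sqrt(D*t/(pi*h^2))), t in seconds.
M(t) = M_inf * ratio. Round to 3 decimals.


t_sec = 522 * 3600 = 1879200
ratio = 2*sqrt(1.02e-10*1879200/(pi*0.13^2))
= min(1, 0.120171)
= 0.120171
M(t) = 4.4 * 0.120171 = 0.529 %

0.529


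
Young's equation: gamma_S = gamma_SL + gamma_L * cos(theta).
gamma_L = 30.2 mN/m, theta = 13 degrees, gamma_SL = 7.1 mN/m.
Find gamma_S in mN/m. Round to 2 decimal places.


cos(13 deg) = 0.974370
gamma_S = 7.1 + 30.2 * 0.974370
= 36.53 mN/m

36.53


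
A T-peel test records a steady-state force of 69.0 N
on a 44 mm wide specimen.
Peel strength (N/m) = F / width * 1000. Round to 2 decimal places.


Peel strength = 69.0 / 44 * 1000
= 1568.18 N/m

1568.18


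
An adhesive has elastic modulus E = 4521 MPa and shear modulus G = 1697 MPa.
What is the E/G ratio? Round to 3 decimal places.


E/G = 4521 / 1697 = 2.664

2.664


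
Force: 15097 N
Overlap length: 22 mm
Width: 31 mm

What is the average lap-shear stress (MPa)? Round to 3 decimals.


Average shear stress = F / (overlap * width)
= 15097 / (22 * 31)
= 22.136 MPa

22.136


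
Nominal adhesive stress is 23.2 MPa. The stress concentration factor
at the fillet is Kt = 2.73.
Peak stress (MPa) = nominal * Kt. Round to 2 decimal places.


Peak = 23.2 * 2.73 = 63.34 MPa

63.34


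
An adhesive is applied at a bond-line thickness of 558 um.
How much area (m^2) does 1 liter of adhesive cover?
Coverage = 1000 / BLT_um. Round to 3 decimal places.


Coverage = 1000 / 558 = 1.792 m^2

1.792


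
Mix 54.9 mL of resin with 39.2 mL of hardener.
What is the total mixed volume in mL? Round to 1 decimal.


Total = 54.9 + 39.2 = 94.1 mL

94.1


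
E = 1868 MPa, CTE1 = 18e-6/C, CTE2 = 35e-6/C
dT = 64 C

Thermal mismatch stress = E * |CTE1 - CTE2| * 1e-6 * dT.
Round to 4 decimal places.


= 1868 * 17e-6 * 64
= 2.0324 MPa

2.0324


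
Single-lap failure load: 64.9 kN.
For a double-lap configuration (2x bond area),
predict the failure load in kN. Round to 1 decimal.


Failure load = 64.9 * 2 = 129.8 kN

129.8


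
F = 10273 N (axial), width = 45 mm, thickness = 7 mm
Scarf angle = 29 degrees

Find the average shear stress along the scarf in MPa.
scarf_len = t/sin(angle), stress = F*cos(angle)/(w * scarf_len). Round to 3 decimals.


scarf_len = 7/sin(29 deg) = 14.4387
cos(29 deg) = 0.874620
stress = 10273*0.874620/(45*14.4387) = 13.829 MPa

13.829


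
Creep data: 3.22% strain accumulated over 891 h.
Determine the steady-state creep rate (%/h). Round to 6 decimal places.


Rate = 3.22 / 891 = 0.003614 %/h

0.003614


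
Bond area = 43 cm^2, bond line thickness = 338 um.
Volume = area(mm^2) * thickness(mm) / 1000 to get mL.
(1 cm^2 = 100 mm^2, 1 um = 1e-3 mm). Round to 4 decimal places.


area_mm2 = 43 * 100 = 4300
blt_mm = 338 * 1e-3 = 0.338
vol_mm3 = 4300 * 0.338 = 1453.4
vol_mL = 1453.4 / 1000 = 1.4534 mL

1.4534


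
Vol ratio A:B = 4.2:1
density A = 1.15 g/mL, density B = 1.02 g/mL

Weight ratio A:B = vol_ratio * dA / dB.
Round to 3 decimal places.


Weight ratio = 4.2 * 1.15 / 1.02
= 4.735

4.735


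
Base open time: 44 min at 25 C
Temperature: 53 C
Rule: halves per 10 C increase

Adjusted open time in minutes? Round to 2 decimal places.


Acceleration = 2^((53-25)/10) = 6.9644
Open time = 44 / 6.9644 = 6.32 min

6.32


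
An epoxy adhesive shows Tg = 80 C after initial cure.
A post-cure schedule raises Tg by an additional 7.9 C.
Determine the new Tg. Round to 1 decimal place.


New Tg = 80 + 7.9
= 87.9 C

87.9


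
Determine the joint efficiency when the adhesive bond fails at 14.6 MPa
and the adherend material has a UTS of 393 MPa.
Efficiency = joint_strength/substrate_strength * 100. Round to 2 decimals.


Joint efficiency = 14.6 / 393 * 100
= 3.72%

3.72


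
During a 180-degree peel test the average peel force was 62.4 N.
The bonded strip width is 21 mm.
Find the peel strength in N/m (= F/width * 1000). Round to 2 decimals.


Peel strength = F/width * 1000
= 62.4 / 21 * 1000
= 2971.43 N/m

2971.43


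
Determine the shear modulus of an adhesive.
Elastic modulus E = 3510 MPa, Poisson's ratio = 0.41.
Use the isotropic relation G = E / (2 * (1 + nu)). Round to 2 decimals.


G = 3510 / (2*(1+0.41)) = 3510 / 2.82
= 1244.68 MPa

1244.68


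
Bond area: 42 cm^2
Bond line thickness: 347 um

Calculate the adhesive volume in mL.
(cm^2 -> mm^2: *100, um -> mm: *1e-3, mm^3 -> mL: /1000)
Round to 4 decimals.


V = 42*100 * 347*1e-3 / 1000
= 1.4574 mL

1.4574


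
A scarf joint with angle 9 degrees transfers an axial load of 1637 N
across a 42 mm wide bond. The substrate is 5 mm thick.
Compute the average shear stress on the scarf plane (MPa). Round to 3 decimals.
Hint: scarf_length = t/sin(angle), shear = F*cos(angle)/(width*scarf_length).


scarf_length = 5 / sin(9 deg) = 31.9623 mm
cos(9 deg) = 0.987688
shear stress = 1637 * 0.987688 / (42 * 31.9623)
= 1.204 MPa

1.204


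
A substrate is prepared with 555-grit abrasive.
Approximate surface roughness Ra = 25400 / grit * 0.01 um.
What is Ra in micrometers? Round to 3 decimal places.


Ra = 25400 / 555 * 0.01 = 0.458 um

0.458


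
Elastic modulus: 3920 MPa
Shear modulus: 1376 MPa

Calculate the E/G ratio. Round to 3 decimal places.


E / G = 3920 / 1376 = 2.849

2.849


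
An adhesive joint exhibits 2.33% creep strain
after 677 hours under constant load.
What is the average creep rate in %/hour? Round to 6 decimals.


Creep rate = strain / time
= 2.33 / 677
= 0.003442 %/h

0.003442


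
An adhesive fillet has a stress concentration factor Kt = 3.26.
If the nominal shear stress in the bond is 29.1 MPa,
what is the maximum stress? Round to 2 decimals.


Max stress = 29.1 * 3.26 = 94.87 MPa

94.87


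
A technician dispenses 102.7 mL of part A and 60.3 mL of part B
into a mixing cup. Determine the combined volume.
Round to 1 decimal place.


Combined volume = 102.7 + 60.3
= 163.0 mL

163.0


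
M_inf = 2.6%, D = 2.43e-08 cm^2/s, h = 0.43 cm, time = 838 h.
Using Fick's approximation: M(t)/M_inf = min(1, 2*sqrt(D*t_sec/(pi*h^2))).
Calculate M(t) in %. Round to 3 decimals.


t = 3016800 s
ratio = min(1, 2*sqrt(2.43e-08*3016800/(pi*0.1849)))
= 0.710498
M(t) = 2.6 * 0.710498 = 1.847%

1.847


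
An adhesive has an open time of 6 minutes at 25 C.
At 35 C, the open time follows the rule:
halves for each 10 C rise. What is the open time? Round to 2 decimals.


Factor = 2^((35-25)/10) = 2.0000
Open time = 6 / 2.0000 = 3.00 min

3.00


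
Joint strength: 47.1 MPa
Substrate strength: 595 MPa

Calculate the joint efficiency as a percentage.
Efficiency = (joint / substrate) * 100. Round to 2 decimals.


Efficiency = (47.1 / 595) * 100 = 7.92%

7.92


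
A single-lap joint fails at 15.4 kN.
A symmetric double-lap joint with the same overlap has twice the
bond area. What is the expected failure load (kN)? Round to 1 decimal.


Double-lap load = 2 * 15.4 = 30.8 kN

30.8


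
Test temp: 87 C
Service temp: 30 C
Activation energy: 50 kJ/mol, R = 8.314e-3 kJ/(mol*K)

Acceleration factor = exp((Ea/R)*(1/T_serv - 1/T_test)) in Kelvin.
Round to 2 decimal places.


AF = exp((50/0.008314)*(1/303.15 - 1/360.15))
= 23.10

23.10


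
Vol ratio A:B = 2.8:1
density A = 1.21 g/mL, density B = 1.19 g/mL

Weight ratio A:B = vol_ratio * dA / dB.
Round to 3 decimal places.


Weight ratio = 2.8 * 1.21 / 1.19
= 2.847

2.847


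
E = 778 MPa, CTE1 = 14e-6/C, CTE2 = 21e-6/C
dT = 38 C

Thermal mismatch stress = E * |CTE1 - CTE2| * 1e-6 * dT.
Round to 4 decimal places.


= 778 * 7e-6 * 38
= 0.2069 MPa

0.2069


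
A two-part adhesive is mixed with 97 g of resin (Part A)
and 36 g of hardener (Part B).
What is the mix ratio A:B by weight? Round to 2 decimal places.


Mix ratio = mass_A / mass_B
= 97 / 36
= 2.69

2.69


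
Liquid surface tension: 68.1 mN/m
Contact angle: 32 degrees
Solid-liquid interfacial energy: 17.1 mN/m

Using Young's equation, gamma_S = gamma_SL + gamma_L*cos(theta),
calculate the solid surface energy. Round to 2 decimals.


gamma_S = 17.1 + 68.1 * cos(32)
= 74.85 mN/m

74.85


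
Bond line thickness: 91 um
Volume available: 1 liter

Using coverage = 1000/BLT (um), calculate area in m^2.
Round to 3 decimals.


1 L = 1e6 mm^3, thickness = 91 um = 0.091 mm
Area = 1e6 / 0.091 mm^2 = (1e6 / 0.091) / 1e6 m^2 = 1000 / 91 m^2
= 10.989 m^2

10.989


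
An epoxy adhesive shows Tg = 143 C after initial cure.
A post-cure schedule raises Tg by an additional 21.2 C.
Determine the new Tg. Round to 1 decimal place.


New Tg = 143 + 21.2
= 164.2 C

164.2


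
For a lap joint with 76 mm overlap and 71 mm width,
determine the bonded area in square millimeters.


Area = 76 * 71 = 5396 mm^2

5396


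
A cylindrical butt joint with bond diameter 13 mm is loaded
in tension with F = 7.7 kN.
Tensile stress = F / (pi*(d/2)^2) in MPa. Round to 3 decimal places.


Area = pi * (13/2)^2 = 132.7323 mm^2
Stress = 7.7*1000 / 132.7323
= 58.012 MPa

58.012


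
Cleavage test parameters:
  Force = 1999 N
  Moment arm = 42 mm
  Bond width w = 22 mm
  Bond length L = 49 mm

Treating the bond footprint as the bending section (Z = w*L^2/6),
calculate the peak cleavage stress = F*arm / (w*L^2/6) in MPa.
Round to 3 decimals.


M = 1999 * 42 = 83958 N*mm
Z = 22 * 49^2 / 6 = 52822 / 6 mm^3
sigma = M / Z = 6 * 83958 / 52822 = 503748 / 52822
= 9.537 MPa

9.537


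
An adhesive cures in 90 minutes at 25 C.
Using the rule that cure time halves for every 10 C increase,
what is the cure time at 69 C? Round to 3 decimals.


Factor = 2^((69 - 25) / 10) = 21.1121
Cure time = 90 / 21.1121
= 4.263 minutes

4.263


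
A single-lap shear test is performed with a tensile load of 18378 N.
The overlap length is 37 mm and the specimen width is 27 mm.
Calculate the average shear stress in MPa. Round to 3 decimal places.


Shear stress = F / (overlap * width)
= 18378 / (37 * 27)
= 18378 / 999
= 18.396 MPa

18.396


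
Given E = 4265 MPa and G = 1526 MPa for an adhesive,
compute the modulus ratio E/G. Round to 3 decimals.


E/G ratio = 4265 / 1526 = 2.795

2.795


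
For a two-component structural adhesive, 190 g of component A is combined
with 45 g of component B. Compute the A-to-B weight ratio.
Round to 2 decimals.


Weight ratio A:B = 190 / 45
= 4.22

4.22


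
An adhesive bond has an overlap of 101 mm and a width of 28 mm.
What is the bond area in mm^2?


Bond area = overlap * width
= 101 * 28
= 2828 mm^2

2828


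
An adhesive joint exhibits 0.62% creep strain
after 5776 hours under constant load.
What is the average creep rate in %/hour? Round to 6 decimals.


Creep rate = strain / time
= 0.62 / 5776
= 0.000107 %/h

0.000107


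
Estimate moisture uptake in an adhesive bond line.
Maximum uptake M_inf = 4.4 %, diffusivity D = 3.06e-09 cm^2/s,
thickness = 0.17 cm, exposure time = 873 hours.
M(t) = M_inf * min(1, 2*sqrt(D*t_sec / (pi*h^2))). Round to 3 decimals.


Convert time: 873 h = 3142800 s
ratio = min(1, 2*sqrt(3.06e-09*3142800/(pi*0.17^2)))
= 0.650916
M(t) = 4.4 * 0.650916 = 2.864%

2.864


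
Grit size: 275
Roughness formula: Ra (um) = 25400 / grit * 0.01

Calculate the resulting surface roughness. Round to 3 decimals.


Ra = 25400 / 275 * 0.01
= 0.924 um

0.924


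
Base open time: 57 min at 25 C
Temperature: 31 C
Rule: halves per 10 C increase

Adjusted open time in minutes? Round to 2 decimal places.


Acceleration = 2^((31-25)/10) = 1.5157
Open time = 57 / 1.5157 = 37.61 min

37.61


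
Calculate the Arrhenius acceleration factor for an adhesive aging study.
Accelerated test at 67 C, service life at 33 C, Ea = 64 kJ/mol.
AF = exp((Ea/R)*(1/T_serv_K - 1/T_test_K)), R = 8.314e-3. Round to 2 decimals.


T_test = 340.15 K, T_serv = 306.15 K
Ea/R = 64 / 0.008314 = 7697.86
AF = exp(7697.86 * (1/306.15 - 1/340.15))
= 12.35

12.35


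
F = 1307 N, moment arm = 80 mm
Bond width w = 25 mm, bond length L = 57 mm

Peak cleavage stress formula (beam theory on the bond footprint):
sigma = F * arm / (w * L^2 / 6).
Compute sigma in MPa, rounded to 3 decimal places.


sigma = (1307 * 80) / (25 * 3249 / 6)
= 104560 * 6 / 81225
= 627360 / 81225
= 7.724 MPa

7.724


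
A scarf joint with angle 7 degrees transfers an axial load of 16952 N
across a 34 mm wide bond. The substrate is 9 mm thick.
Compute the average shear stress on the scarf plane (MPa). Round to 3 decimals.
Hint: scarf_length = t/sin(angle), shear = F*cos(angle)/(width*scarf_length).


scarf_length = 9 / sin(7 deg) = 73.8496 mm
cos(7 deg) = 0.992546
shear stress = 16952 * 0.992546 / (34 * 73.8496)
= 6.701 MPa

6.701


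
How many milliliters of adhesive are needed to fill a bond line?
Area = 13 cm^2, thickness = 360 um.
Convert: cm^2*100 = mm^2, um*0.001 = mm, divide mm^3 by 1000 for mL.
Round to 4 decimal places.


= (13 * 100) * (360 * 0.001) / 1000
= 0.4680 mL

0.4680


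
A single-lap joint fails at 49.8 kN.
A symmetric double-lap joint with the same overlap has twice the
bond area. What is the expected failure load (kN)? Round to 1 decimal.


Double-lap load = 2 * 49.8 = 99.6 kN

99.6


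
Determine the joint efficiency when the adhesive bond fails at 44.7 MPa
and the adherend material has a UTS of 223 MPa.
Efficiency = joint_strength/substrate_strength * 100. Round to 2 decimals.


Joint efficiency = 44.7 / 223 * 100
= 20.04%

20.04


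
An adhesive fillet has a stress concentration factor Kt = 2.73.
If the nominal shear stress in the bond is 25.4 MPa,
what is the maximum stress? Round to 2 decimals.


Max stress = 25.4 * 2.73 = 69.34 MPa

69.34


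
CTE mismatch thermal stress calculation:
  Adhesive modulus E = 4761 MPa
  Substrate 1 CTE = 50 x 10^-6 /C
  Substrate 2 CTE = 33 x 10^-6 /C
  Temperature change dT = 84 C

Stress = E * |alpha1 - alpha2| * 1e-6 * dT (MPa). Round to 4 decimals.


delta_alpha = |50 - 33| = 17 x 10^-6/C
Stress = 4761 * 17e-6 * 84
= 6.7987 MPa

6.7987


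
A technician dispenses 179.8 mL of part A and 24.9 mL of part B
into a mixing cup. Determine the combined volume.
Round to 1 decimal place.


Combined volume = 179.8 + 24.9
= 204.7 mL

204.7


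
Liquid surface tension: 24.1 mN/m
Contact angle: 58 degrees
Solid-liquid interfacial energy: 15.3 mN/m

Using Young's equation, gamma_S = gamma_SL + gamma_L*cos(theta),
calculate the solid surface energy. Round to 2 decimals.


gamma_S = 15.3 + 24.1 * cos(58)
= 28.07 mN/m

28.07
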